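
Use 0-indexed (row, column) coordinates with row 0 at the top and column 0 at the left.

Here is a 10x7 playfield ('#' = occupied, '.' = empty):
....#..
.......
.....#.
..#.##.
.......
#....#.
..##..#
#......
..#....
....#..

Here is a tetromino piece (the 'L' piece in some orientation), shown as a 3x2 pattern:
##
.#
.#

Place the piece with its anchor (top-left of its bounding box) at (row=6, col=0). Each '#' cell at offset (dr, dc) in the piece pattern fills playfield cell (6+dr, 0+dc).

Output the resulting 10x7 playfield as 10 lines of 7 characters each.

Fill (6+0,0+0) = (6,0)
Fill (6+0,0+1) = (6,1)
Fill (6+1,0+1) = (7,1)
Fill (6+2,0+1) = (8,1)

Answer: ....#..
.......
.....#.
..#.##.
.......
#....#.
####..#
##.....
.##....
....#..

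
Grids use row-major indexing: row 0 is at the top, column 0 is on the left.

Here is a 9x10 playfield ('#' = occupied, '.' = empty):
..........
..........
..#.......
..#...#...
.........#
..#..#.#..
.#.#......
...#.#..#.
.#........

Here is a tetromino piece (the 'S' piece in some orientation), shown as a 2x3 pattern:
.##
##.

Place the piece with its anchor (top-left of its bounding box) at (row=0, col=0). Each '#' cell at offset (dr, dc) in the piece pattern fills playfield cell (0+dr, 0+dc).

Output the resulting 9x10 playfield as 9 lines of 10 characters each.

Fill (0+0,0+1) = (0,1)
Fill (0+0,0+2) = (0,2)
Fill (0+1,0+0) = (1,0)
Fill (0+1,0+1) = (1,1)

Answer: .##.......
##........
..#.......
..#...#...
.........#
..#..#.#..
.#.#......
...#.#..#.
.#........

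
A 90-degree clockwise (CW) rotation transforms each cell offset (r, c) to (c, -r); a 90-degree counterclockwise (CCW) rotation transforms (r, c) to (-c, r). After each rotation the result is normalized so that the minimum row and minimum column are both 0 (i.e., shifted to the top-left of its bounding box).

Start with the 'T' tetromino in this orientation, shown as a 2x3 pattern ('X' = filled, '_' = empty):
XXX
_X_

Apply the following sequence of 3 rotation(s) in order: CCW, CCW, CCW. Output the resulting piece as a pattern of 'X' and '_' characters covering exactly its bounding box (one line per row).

Start:
XXX
_X_
After rotation 1 (CCW):
X_
XX
X_
After rotation 2 (CCW):
_X_
XXX
After rotation 3 (CCW):
_X
XX
_X

Answer: _X
XX
_X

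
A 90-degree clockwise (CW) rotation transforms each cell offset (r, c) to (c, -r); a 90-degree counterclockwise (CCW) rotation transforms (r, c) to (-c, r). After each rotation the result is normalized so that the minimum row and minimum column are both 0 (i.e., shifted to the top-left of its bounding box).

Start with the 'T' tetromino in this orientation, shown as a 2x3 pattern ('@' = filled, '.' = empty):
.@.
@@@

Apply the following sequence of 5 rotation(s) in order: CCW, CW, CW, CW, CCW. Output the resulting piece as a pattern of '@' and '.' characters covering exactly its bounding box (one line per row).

Start:
.@.
@@@
After rotation 1 (CCW):
.@
@@
.@
After rotation 2 (CW):
.@.
@@@
After rotation 3 (CW):
@.
@@
@.
After rotation 4 (CW):
@@@
.@.
After rotation 5 (CCW):
@.
@@
@.

Answer: @.
@@
@.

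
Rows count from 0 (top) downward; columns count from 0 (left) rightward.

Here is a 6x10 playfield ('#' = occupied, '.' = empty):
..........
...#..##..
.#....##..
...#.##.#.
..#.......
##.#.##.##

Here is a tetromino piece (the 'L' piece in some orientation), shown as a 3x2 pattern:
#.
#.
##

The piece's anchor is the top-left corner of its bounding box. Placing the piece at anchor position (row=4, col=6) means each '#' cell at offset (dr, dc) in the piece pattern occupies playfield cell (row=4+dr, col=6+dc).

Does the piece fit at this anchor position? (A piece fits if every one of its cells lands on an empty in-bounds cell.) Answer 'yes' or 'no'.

Answer: no

Derivation:
Check each piece cell at anchor (4, 6):
  offset (0,0) -> (4,6): empty -> OK
  offset (1,0) -> (5,6): occupied ('#') -> FAIL
  offset (2,0) -> (6,6): out of bounds -> FAIL
  offset (2,1) -> (6,7): out of bounds -> FAIL
All cells valid: no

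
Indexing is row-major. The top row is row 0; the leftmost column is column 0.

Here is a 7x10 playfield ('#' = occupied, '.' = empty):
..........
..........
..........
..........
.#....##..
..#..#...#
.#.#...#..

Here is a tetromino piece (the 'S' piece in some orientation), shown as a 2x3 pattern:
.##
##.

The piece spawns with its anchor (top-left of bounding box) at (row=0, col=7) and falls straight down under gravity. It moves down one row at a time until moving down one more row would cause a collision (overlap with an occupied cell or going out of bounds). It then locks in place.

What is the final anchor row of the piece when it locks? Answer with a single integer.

Spawn at (row=0, col=7). Try each row:
  row 0: fits
  row 1: fits
  row 2: fits
  row 3: blocked -> lock at row 2

Answer: 2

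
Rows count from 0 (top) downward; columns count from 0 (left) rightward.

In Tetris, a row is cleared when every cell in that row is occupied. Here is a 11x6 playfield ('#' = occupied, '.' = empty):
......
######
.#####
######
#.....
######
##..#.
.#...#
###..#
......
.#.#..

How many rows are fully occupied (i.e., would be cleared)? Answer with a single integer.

Answer: 3

Derivation:
Check each row:
  row 0: 6 empty cells -> not full
  row 1: 0 empty cells -> FULL (clear)
  row 2: 1 empty cell -> not full
  row 3: 0 empty cells -> FULL (clear)
  row 4: 5 empty cells -> not full
  row 5: 0 empty cells -> FULL (clear)
  row 6: 3 empty cells -> not full
  row 7: 4 empty cells -> not full
  row 8: 2 empty cells -> not full
  row 9: 6 empty cells -> not full
  row 10: 4 empty cells -> not full
Total rows cleared: 3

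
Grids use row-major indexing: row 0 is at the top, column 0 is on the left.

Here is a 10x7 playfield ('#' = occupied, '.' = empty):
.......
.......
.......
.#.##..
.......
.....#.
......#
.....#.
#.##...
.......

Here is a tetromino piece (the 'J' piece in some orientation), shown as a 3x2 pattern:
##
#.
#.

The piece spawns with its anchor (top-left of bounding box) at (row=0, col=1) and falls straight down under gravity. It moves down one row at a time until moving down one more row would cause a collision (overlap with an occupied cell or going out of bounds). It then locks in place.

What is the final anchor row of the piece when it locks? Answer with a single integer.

Answer: 0

Derivation:
Spawn at (row=0, col=1). Try each row:
  row 0: fits
  row 1: blocked -> lock at row 0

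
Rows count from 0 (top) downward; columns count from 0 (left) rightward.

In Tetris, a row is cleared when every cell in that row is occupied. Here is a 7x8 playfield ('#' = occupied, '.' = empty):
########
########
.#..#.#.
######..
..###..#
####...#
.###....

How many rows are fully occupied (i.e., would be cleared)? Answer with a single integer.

Check each row:
  row 0: 0 empty cells -> FULL (clear)
  row 1: 0 empty cells -> FULL (clear)
  row 2: 5 empty cells -> not full
  row 3: 2 empty cells -> not full
  row 4: 4 empty cells -> not full
  row 5: 3 empty cells -> not full
  row 6: 5 empty cells -> not full
Total rows cleared: 2

Answer: 2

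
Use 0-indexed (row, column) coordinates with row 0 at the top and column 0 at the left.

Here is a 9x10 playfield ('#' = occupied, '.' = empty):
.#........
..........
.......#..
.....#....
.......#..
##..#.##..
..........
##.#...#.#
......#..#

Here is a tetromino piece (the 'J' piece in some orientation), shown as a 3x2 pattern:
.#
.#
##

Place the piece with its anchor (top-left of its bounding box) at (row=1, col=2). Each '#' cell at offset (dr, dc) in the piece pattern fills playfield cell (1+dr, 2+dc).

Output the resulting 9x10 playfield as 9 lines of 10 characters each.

Fill (1+0,2+1) = (1,3)
Fill (1+1,2+1) = (2,3)
Fill (1+2,2+0) = (3,2)
Fill (1+2,2+1) = (3,3)

Answer: .#........
...#......
...#...#..
..##.#....
.......#..
##..#.##..
..........
##.#...#.#
......#..#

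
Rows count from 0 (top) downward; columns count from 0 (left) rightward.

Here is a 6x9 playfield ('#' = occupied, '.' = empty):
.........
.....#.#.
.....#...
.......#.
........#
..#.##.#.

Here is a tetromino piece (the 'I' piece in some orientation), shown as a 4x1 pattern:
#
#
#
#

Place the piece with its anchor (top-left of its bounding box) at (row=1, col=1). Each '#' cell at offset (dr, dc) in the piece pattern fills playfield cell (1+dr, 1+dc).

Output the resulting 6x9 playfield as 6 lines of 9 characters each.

Answer: .........
.#...#.#.
.#...#...
.#.....#.
.#......#
..#.##.#.

Derivation:
Fill (1+0,1+0) = (1,1)
Fill (1+1,1+0) = (2,1)
Fill (1+2,1+0) = (3,1)
Fill (1+3,1+0) = (4,1)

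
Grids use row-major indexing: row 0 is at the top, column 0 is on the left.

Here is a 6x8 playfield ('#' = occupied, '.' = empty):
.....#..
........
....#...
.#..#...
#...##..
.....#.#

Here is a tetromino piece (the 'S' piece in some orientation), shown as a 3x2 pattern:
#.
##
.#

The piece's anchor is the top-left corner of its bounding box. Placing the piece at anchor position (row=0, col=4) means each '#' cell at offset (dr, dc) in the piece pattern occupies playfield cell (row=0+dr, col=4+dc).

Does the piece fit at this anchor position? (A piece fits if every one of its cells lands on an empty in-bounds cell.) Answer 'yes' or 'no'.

Answer: yes

Derivation:
Check each piece cell at anchor (0, 4):
  offset (0,0) -> (0,4): empty -> OK
  offset (1,0) -> (1,4): empty -> OK
  offset (1,1) -> (1,5): empty -> OK
  offset (2,1) -> (2,5): empty -> OK
All cells valid: yes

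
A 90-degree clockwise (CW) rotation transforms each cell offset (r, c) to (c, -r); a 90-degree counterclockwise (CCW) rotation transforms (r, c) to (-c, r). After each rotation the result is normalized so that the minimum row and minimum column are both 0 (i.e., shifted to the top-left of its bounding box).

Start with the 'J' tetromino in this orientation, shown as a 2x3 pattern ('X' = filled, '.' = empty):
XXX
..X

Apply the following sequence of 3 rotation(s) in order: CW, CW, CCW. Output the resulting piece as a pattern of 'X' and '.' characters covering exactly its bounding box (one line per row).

Start:
XXX
..X
After rotation 1 (CW):
.X
.X
XX
After rotation 2 (CW):
X..
XXX
After rotation 3 (CCW):
.X
.X
XX

Answer: .X
.X
XX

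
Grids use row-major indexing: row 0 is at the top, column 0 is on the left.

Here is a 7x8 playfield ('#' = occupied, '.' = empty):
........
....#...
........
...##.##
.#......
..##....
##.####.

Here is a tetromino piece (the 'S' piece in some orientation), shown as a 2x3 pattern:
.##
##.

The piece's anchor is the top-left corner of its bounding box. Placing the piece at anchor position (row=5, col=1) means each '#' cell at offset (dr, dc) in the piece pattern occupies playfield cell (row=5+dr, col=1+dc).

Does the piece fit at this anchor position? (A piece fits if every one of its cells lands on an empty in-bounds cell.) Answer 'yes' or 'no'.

Answer: no

Derivation:
Check each piece cell at anchor (5, 1):
  offset (0,1) -> (5,2): occupied ('#') -> FAIL
  offset (0,2) -> (5,3): occupied ('#') -> FAIL
  offset (1,0) -> (6,1): occupied ('#') -> FAIL
  offset (1,1) -> (6,2): empty -> OK
All cells valid: no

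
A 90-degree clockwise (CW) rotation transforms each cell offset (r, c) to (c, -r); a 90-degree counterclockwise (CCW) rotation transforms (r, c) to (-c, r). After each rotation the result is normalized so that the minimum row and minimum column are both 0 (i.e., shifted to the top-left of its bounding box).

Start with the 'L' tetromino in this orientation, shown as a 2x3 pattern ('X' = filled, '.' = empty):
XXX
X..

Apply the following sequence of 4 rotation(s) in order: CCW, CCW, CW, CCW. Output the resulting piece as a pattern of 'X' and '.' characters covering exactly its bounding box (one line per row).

Start:
XXX
X..
After rotation 1 (CCW):
X.
X.
XX
After rotation 2 (CCW):
..X
XXX
After rotation 3 (CW):
X.
X.
XX
After rotation 4 (CCW):
..X
XXX

Answer: ..X
XXX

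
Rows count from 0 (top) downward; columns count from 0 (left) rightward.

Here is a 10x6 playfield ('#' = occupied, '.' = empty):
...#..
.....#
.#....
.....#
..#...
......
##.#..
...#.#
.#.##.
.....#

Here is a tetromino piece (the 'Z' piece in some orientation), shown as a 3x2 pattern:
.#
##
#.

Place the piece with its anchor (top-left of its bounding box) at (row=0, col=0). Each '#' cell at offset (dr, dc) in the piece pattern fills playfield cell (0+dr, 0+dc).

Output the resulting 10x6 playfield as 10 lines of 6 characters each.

Fill (0+0,0+1) = (0,1)
Fill (0+1,0+0) = (1,0)
Fill (0+1,0+1) = (1,1)
Fill (0+2,0+0) = (2,0)

Answer: .#.#..
##...#
##....
.....#
..#...
......
##.#..
...#.#
.#.##.
.....#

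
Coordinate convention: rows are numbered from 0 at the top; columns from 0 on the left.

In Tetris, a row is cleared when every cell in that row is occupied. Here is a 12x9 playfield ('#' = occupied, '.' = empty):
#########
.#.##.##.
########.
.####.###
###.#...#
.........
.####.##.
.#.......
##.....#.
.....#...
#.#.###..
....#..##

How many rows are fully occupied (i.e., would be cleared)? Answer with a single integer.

Check each row:
  row 0: 0 empty cells -> FULL (clear)
  row 1: 4 empty cells -> not full
  row 2: 1 empty cell -> not full
  row 3: 2 empty cells -> not full
  row 4: 4 empty cells -> not full
  row 5: 9 empty cells -> not full
  row 6: 3 empty cells -> not full
  row 7: 8 empty cells -> not full
  row 8: 6 empty cells -> not full
  row 9: 8 empty cells -> not full
  row 10: 4 empty cells -> not full
  row 11: 6 empty cells -> not full
Total rows cleared: 1

Answer: 1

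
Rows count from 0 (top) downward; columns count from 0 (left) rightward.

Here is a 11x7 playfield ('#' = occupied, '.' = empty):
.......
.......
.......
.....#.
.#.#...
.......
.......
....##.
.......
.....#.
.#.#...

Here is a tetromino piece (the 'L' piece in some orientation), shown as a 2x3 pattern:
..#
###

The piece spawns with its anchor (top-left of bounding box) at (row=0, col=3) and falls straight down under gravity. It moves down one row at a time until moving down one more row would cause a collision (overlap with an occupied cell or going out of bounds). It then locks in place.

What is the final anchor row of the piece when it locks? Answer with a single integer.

Answer: 1

Derivation:
Spawn at (row=0, col=3). Try each row:
  row 0: fits
  row 1: fits
  row 2: blocked -> lock at row 1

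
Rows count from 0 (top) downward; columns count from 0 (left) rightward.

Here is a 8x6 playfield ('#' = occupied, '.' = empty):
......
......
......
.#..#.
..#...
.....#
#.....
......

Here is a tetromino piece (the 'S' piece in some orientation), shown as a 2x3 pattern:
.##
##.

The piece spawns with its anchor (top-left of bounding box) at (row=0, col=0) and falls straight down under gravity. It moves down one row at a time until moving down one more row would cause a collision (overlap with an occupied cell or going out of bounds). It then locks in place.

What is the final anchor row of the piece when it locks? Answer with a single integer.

Spawn at (row=0, col=0). Try each row:
  row 0: fits
  row 1: fits
  row 2: blocked -> lock at row 1

Answer: 1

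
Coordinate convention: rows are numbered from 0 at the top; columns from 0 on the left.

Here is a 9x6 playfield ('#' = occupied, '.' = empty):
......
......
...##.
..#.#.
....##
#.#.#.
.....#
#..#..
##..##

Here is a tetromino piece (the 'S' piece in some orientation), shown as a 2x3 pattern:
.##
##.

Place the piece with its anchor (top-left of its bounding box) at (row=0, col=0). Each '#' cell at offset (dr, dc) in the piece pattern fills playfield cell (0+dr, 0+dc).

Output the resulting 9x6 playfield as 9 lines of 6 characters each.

Answer: .##...
##....
...##.
..#.#.
....##
#.#.#.
.....#
#..#..
##..##

Derivation:
Fill (0+0,0+1) = (0,1)
Fill (0+0,0+2) = (0,2)
Fill (0+1,0+0) = (1,0)
Fill (0+1,0+1) = (1,1)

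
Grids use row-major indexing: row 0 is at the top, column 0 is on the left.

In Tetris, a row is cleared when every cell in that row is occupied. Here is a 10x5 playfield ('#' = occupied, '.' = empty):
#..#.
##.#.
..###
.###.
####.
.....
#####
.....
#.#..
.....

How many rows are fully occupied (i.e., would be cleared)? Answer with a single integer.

Check each row:
  row 0: 3 empty cells -> not full
  row 1: 2 empty cells -> not full
  row 2: 2 empty cells -> not full
  row 3: 2 empty cells -> not full
  row 4: 1 empty cell -> not full
  row 5: 5 empty cells -> not full
  row 6: 0 empty cells -> FULL (clear)
  row 7: 5 empty cells -> not full
  row 8: 3 empty cells -> not full
  row 9: 5 empty cells -> not full
Total rows cleared: 1

Answer: 1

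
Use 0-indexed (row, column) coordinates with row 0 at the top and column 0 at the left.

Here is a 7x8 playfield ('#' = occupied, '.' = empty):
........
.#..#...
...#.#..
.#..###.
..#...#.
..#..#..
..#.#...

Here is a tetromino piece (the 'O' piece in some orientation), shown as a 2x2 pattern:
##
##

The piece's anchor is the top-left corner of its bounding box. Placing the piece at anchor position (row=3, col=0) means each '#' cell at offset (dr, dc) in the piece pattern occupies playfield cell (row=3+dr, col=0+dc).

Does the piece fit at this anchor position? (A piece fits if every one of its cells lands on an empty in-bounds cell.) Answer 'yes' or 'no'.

Answer: no

Derivation:
Check each piece cell at anchor (3, 0):
  offset (0,0) -> (3,0): empty -> OK
  offset (0,1) -> (3,1): occupied ('#') -> FAIL
  offset (1,0) -> (4,0): empty -> OK
  offset (1,1) -> (4,1): empty -> OK
All cells valid: no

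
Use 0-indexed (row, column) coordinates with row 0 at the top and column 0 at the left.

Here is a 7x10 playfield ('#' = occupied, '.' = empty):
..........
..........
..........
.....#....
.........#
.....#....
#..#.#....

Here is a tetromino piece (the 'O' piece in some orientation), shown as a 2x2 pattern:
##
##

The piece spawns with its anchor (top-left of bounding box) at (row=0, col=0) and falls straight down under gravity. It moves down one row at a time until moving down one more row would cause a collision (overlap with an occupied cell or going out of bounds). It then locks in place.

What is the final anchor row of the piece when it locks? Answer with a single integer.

Answer: 4

Derivation:
Spawn at (row=0, col=0). Try each row:
  row 0: fits
  row 1: fits
  row 2: fits
  row 3: fits
  row 4: fits
  row 5: blocked -> lock at row 4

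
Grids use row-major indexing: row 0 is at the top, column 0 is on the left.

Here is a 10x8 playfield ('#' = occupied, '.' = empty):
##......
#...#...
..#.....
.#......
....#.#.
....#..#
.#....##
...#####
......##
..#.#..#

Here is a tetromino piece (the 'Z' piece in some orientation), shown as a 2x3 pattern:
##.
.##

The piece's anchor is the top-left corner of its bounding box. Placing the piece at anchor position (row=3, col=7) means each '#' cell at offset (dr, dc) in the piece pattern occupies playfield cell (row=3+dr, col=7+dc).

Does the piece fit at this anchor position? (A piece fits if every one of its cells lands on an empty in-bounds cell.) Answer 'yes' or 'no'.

Answer: no

Derivation:
Check each piece cell at anchor (3, 7):
  offset (0,0) -> (3,7): empty -> OK
  offset (0,1) -> (3,8): out of bounds -> FAIL
  offset (1,1) -> (4,8): out of bounds -> FAIL
  offset (1,2) -> (4,9): out of bounds -> FAIL
All cells valid: no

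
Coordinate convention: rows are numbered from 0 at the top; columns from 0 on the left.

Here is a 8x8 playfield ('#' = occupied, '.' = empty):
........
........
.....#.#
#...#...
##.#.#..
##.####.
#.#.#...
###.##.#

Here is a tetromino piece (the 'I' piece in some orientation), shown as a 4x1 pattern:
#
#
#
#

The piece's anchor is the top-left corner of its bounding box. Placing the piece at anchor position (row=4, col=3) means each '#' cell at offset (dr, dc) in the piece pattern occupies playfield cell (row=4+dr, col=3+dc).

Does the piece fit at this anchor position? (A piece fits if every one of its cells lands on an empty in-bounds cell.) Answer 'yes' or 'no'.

Answer: no

Derivation:
Check each piece cell at anchor (4, 3):
  offset (0,0) -> (4,3): occupied ('#') -> FAIL
  offset (1,0) -> (5,3): occupied ('#') -> FAIL
  offset (2,0) -> (6,3): empty -> OK
  offset (3,0) -> (7,3): empty -> OK
All cells valid: no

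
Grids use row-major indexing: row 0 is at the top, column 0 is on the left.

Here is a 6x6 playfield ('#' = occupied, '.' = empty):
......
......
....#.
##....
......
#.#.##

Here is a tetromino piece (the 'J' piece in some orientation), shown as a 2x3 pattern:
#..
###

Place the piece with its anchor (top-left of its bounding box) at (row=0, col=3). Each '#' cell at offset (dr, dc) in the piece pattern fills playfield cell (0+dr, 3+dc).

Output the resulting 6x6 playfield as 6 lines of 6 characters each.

Answer: ...#..
...###
....#.
##....
......
#.#.##

Derivation:
Fill (0+0,3+0) = (0,3)
Fill (0+1,3+0) = (1,3)
Fill (0+1,3+1) = (1,4)
Fill (0+1,3+2) = (1,5)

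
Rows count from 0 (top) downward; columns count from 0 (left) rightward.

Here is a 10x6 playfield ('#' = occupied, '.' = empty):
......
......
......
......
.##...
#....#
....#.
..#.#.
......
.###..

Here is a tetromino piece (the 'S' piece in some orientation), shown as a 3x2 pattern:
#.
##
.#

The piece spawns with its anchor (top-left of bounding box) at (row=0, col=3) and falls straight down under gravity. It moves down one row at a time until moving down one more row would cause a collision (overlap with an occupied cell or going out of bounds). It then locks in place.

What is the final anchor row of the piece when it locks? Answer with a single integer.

Answer: 3

Derivation:
Spawn at (row=0, col=3). Try each row:
  row 0: fits
  row 1: fits
  row 2: fits
  row 3: fits
  row 4: blocked -> lock at row 3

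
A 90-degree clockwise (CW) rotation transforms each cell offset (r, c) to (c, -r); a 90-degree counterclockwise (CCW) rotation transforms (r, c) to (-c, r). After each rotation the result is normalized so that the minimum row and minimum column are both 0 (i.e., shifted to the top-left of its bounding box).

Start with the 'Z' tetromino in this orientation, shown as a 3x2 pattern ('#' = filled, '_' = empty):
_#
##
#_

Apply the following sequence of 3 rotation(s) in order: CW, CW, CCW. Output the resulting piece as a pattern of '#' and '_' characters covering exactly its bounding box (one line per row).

Answer: ##_
_##

Derivation:
Start:
_#
##
#_
After rotation 1 (CW):
##_
_##
After rotation 2 (CW):
_#
##
#_
After rotation 3 (CCW):
##_
_##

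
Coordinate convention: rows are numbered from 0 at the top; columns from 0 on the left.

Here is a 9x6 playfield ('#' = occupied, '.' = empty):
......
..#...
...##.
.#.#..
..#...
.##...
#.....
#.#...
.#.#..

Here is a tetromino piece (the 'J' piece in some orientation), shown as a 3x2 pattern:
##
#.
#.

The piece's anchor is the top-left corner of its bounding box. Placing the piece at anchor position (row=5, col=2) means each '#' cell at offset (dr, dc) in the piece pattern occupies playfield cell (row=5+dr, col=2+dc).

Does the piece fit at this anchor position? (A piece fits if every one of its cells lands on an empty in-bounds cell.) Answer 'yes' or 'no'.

Answer: no

Derivation:
Check each piece cell at anchor (5, 2):
  offset (0,0) -> (5,2): occupied ('#') -> FAIL
  offset (0,1) -> (5,3): empty -> OK
  offset (1,0) -> (6,2): empty -> OK
  offset (2,0) -> (7,2): occupied ('#') -> FAIL
All cells valid: no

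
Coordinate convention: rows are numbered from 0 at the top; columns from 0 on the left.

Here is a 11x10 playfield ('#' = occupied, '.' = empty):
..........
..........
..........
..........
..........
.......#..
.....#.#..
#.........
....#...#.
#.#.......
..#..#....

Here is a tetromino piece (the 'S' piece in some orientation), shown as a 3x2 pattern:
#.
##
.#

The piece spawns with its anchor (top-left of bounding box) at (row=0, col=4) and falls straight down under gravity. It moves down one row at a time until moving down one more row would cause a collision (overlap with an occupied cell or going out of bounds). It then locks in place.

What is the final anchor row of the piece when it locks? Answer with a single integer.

Answer: 3

Derivation:
Spawn at (row=0, col=4). Try each row:
  row 0: fits
  row 1: fits
  row 2: fits
  row 3: fits
  row 4: blocked -> lock at row 3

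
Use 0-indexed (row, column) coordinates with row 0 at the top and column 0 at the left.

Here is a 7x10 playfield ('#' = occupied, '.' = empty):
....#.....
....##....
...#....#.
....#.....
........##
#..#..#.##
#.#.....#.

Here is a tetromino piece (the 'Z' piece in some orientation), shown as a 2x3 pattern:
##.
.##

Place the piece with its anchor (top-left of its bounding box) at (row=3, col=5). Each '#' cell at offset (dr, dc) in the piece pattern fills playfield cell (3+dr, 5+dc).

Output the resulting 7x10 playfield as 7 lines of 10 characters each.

Answer: ....#.....
....##....
...#....#.
....###...
......####
#..#..#.##
#.#.....#.

Derivation:
Fill (3+0,5+0) = (3,5)
Fill (3+0,5+1) = (3,6)
Fill (3+1,5+1) = (4,6)
Fill (3+1,5+2) = (4,7)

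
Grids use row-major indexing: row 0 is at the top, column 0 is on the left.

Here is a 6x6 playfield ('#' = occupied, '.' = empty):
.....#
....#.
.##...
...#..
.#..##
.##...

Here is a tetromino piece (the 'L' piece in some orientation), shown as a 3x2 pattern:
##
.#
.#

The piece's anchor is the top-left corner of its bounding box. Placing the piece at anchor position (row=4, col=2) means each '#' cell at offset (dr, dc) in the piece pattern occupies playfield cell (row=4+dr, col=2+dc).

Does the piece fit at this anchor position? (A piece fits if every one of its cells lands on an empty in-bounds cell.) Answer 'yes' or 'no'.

Check each piece cell at anchor (4, 2):
  offset (0,0) -> (4,2): empty -> OK
  offset (0,1) -> (4,3): empty -> OK
  offset (1,1) -> (5,3): empty -> OK
  offset (2,1) -> (6,3): out of bounds -> FAIL
All cells valid: no

Answer: no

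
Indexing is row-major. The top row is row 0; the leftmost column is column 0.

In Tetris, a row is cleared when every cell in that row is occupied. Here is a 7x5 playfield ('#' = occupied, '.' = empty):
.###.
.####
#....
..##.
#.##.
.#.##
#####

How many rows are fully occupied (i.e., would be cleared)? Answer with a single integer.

Check each row:
  row 0: 2 empty cells -> not full
  row 1: 1 empty cell -> not full
  row 2: 4 empty cells -> not full
  row 3: 3 empty cells -> not full
  row 4: 2 empty cells -> not full
  row 5: 2 empty cells -> not full
  row 6: 0 empty cells -> FULL (clear)
Total rows cleared: 1

Answer: 1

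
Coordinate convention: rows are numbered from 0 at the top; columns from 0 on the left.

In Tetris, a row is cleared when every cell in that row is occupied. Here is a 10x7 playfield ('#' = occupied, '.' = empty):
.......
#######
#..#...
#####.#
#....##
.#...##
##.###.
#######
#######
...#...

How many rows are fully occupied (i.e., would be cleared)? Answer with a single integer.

Check each row:
  row 0: 7 empty cells -> not full
  row 1: 0 empty cells -> FULL (clear)
  row 2: 5 empty cells -> not full
  row 3: 1 empty cell -> not full
  row 4: 4 empty cells -> not full
  row 5: 4 empty cells -> not full
  row 6: 2 empty cells -> not full
  row 7: 0 empty cells -> FULL (clear)
  row 8: 0 empty cells -> FULL (clear)
  row 9: 6 empty cells -> not full
Total rows cleared: 3

Answer: 3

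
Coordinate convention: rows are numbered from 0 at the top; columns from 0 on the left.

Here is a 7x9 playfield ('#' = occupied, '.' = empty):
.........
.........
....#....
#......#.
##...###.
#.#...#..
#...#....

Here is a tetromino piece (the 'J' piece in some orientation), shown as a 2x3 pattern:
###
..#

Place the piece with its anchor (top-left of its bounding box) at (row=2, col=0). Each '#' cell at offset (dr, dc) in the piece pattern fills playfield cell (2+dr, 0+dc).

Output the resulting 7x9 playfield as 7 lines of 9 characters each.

Answer: .........
.........
###.#....
#.#....#.
##...###.
#.#...#..
#...#....

Derivation:
Fill (2+0,0+0) = (2,0)
Fill (2+0,0+1) = (2,1)
Fill (2+0,0+2) = (2,2)
Fill (2+1,0+2) = (3,2)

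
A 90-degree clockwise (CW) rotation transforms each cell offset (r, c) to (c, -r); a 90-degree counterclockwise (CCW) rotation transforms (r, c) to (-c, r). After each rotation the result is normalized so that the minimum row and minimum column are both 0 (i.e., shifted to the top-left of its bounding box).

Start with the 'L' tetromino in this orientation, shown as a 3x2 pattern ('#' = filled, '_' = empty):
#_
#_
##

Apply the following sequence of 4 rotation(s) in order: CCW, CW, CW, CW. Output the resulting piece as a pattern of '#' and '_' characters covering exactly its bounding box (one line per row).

Answer: ##
_#
_#

Derivation:
Start:
#_
#_
##
After rotation 1 (CCW):
__#
###
After rotation 2 (CW):
#_
#_
##
After rotation 3 (CW):
###
#__
After rotation 4 (CW):
##
_#
_#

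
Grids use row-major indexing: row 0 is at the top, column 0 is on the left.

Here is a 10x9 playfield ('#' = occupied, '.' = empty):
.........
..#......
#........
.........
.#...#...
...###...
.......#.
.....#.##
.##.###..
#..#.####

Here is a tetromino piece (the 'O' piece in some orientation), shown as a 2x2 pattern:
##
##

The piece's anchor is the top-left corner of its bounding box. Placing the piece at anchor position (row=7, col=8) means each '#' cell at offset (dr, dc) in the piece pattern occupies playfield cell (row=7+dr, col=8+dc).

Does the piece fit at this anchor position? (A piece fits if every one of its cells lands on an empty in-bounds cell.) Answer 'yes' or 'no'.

Answer: no

Derivation:
Check each piece cell at anchor (7, 8):
  offset (0,0) -> (7,8): occupied ('#') -> FAIL
  offset (0,1) -> (7,9): out of bounds -> FAIL
  offset (1,0) -> (8,8): empty -> OK
  offset (1,1) -> (8,9): out of bounds -> FAIL
All cells valid: no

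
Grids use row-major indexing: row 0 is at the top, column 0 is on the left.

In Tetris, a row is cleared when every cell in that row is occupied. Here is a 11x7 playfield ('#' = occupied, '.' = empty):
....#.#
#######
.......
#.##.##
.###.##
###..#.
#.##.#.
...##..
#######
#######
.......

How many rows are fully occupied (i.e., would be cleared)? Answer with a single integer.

Check each row:
  row 0: 5 empty cells -> not full
  row 1: 0 empty cells -> FULL (clear)
  row 2: 7 empty cells -> not full
  row 3: 2 empty cells -> not full
  row 4: 2 empty cells -> not full
  row 5: 3 empty cells -> not full
  row 6: 3 empty cells -> not full
  row 7: 5 empty cells -> not full
  row 8: 0 empty cells -> FULL (clear)
  row 9: 0 empty cells -> FULL (clear)
  row 10: 7 empty cells -> not full
Total rows cleared: 3

Answer: 3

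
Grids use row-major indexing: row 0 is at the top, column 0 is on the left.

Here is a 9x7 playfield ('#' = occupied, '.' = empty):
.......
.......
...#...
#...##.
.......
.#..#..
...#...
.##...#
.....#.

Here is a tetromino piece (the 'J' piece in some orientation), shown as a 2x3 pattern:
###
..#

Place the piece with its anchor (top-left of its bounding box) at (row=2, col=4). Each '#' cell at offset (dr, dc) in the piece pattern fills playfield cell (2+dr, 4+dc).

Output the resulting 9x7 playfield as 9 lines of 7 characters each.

Fill (2+0,4+0) = (2,4)
Fill (2+0,4+1) = (2,5)
Fill (2+0,4+2) = (2,6)
Fill (2+1,4+2) = (3,6)

Answer: .......
.......
...####
#...###
.......
.#..#..
...#...
.##...#
.....#.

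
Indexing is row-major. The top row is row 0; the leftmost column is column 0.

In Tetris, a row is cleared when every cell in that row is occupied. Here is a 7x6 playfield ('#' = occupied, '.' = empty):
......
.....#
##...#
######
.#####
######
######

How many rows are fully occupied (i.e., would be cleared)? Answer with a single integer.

Check each row:
  row 0: 6 empty cells -> not full
  row 1: 5 empty cells -> not full
  row 2: 3 empty cells -> not full
  row 3: 0 empty cells -> FULL (clear)
  row 4: 1 empty cell -> not full
  row 5: 0 empty cells -> FULL (clear)
  row 6: 0 empty cells -> FULL (clear)
Total rows cleared: 3

Answer: 3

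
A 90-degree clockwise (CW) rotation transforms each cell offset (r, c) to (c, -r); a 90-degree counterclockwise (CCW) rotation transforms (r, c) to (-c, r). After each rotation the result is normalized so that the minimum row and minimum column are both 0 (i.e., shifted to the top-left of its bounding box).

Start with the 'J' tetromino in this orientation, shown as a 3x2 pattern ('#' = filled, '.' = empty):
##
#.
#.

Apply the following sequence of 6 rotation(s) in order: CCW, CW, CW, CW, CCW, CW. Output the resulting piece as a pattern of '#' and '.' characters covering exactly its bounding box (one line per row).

Answer: .#
.#
##

Derivation:
Start:
##
#.
#.
After rotation 1 (CCW):
#..
###
After rotation 2 (CW):
##
#.
#.
After rotation 3 (CW):
###
..#
After rotation 4 (CW):
.#
.#
##
After rotation 5 (CCW):
###
..#
After rotation 6 (CW):
.#
.#
##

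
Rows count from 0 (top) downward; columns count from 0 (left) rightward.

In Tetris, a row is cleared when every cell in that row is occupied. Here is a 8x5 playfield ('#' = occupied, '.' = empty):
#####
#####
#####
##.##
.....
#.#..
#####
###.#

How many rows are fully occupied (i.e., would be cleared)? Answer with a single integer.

Check each row:
  row 0: 0 empty cells -> FULL (clear)
  row 1: 0 empty cells -> FULL (clear)
  row 2: 0 empty cells -> FULL (clear)
  row 3: 1 empty cell -> not full
  row 4: 5 empty cells -> not full
  row 5: 3 empty cells -> not full
  row 6: 0 empty cells -> FULL (clear)
  row 7: 1 empty cell -> not full
Total rows cleared: 4

Answer: 4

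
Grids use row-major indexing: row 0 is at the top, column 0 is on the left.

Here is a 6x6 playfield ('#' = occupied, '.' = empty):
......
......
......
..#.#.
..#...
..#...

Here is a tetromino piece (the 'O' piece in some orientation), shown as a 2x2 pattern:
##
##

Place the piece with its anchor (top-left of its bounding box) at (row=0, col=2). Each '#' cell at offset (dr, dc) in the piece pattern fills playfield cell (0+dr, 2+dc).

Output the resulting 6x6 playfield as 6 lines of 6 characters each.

Fill (0+0,2+0) = (0,2)
Fill (0+0,2+1) = (0,3)
Fill (0+1,2+0) = (1,2)
Fill (0+1,2+1) = (1,3)

Answer: ..##..
..##..
......
..#.#.
..#...
..#...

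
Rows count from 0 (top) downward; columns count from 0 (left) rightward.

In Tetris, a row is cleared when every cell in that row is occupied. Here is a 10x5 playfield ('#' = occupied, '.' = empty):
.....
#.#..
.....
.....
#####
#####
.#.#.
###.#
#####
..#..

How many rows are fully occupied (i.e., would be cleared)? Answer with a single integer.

Check each row:
  row 0: 5 empty cells -> not full
  row 1: 3 empty cells -> not full
  row 2: 5 empty cells -> not full
  row 3: 5 empty cells -> not full
  row 4: 0 empty cells -> FULL (clear)
  row 5: 0 empty cells -> FULL (clear)
  row 6: 3 empty cells -> not full
  row 7: 1 empty cell -> not full
  row 8: 0 empty cells -> FULL (clear)
  row 9: 4 empty cells -> not full
Total rows cleared: 3

Answer: 3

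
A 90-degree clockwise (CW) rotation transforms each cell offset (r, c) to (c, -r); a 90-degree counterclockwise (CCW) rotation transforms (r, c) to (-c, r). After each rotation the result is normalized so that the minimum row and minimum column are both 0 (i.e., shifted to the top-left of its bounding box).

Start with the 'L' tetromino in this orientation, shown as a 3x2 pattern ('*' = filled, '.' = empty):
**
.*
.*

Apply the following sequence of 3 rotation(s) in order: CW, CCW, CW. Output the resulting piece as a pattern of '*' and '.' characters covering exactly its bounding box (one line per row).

Start:
**
.*
.*
After rotation 1 (CW):
..*
***
After rotation 2 (CCW):
**
.*
.*
After rotation 3 (CW):
..*
***

Answer: ..*
***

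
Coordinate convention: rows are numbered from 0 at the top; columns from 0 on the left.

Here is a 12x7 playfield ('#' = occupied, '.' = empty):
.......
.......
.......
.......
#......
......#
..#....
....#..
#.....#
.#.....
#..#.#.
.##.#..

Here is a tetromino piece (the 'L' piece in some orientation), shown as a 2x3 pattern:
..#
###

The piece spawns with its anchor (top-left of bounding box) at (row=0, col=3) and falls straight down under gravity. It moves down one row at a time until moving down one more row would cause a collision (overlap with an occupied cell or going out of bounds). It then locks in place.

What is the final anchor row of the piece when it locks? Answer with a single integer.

Answer: 5

Derivation:
Spawn at (row=0, col=3). Try each row:
  row 0: fits
  row 1: fits
  row 2: fits
  row 3: fits
  row 4: fits
  row 5: fits
  row 6: blocked -> lock at row 5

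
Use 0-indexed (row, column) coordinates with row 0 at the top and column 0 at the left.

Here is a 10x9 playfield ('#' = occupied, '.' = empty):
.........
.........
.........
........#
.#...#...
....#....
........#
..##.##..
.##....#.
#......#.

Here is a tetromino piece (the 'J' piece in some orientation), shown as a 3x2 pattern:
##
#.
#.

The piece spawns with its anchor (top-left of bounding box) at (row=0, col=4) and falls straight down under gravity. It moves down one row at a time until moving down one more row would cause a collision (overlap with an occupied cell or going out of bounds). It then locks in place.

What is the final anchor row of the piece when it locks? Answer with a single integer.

Answer: 2

Derivation:
Spawn at (row=0, col=4). Try each row:
  row 0: fits
  row 1: fits
  row 2: fits
  row 3: blocked -> lock at row 2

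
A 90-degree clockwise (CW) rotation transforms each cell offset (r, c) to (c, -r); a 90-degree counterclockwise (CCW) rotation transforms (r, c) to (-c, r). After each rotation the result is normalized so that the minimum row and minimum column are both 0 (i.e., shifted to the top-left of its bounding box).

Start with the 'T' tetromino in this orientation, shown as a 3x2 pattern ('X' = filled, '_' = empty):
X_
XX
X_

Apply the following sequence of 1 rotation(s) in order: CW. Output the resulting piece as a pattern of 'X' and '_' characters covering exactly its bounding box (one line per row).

Answer: XXX
_X_

Derivation:
Start:
X_
XX
X_
After rotation 1 (CW):
XXX
_X_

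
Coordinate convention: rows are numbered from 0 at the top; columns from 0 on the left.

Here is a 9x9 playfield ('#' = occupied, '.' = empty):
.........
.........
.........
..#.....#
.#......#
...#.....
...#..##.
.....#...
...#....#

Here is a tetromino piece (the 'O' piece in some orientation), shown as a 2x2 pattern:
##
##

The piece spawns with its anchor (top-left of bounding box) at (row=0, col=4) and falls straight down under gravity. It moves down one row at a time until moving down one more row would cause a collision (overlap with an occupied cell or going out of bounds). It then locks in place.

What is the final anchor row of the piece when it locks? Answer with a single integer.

Spawn at (row=0, col=4). Try each row:
  row 0: fits
  row 1: fits
  row 2: fits
  row 3: fits
  row 4: fits
  row 5: fits
  row 6: blocked -> lock at row 5

Answer: 5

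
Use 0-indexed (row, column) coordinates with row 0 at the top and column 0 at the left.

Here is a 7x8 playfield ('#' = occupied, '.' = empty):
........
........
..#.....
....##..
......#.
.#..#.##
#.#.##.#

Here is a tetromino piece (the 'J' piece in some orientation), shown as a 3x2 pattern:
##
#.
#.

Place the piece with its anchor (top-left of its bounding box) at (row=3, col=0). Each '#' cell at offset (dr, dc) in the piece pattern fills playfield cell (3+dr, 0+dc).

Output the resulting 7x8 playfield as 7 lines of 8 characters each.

Fill (3+0,0+0) = (3,0)
Fill (3+0,0+1) = (3,1)
Fill (3+1,0+0) = (4,0)
Fill (3+2,0+0) = (5,0)

Answer: ........
........
..#.....
##..##..
#.....#.
##..#.##
#.#.##.#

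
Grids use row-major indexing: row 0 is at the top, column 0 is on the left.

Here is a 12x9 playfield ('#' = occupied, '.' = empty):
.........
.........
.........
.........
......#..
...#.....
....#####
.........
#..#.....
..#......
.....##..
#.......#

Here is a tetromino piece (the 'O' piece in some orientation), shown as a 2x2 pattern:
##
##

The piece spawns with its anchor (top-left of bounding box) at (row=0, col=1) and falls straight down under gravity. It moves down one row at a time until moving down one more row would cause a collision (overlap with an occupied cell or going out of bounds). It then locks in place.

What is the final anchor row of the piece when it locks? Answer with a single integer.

Answer: 7

Derivation:
Spawn at (row=0, col=1). Try each row:
  row 0: fits
  row 1: fits
  row 2: fits
  row 3: fits
  row 4: fits
  row 5: fits
  row 6: fits
  row 7: fits
  row 8: blocked -> lock at row 7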